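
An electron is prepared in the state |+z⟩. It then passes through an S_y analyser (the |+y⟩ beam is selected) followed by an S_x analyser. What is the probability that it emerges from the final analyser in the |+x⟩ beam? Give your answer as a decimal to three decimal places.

First analyser (S_y): from |+z⟩, P(|+y⟩) = 1/2.
After stage 1 the state is |+y⟩; P(|+x⟩) = |⟨+x|+y⟩|² = 1/2.
Joint probability = 1/2 × 1/2 = 0.250.

0.250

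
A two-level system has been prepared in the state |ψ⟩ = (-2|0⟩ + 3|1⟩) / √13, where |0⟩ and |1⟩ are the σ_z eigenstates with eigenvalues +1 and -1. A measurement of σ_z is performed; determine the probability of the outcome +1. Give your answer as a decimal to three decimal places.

The +1 outcome corresponds to |0⟩. Its amplitude in |ψ⟩ is -2/√13.
P = |-2|² / 13 = 4/13.

0.308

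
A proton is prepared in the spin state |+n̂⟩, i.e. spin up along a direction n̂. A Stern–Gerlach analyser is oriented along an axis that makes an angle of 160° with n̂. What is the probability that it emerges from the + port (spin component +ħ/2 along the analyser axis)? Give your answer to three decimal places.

0.030

For spin-½, the probability of finding spin-up along an axis at angle θ to the initial spin direction is cos²(θ/2); spin-down is sin²(θ/2).
θ = 160°, so P = cos²(80°) ≈ 0.030.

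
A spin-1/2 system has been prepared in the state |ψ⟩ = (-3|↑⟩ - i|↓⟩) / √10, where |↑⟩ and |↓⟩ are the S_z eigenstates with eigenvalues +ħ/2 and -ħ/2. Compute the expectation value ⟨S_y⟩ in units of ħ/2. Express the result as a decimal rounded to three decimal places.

⟨σ_y⟩ = 2 Im(a* b)/(|a|²+|b|²) with a = -3, b = -i.
a* b = 3i, so ⟨σ_y⟩ = 6/10.
⟨S_y⟩ = (ħ/2)·⟨σ_y⟩.

0.600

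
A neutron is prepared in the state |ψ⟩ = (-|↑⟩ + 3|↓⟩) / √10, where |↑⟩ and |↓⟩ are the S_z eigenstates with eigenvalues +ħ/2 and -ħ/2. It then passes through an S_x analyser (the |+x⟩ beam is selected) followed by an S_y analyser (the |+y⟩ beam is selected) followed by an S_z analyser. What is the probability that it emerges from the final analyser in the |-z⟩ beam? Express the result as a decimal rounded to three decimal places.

0.050

First analyser (S_x): P(|+x⟩) = |⟨+x|ψ⟩|² = 4/20.
After stage 1 the state is |+x⟩; P(|+y⟩) = |⟨+y|+x⟩|² = 1/2.
After stage 2 the state is |+y⟩; P(|-z⟩) = |⟨-z|+y⟩|² = 1/2.
Joint probability = 4/20 × 1/2 × 1/2 = 0.050.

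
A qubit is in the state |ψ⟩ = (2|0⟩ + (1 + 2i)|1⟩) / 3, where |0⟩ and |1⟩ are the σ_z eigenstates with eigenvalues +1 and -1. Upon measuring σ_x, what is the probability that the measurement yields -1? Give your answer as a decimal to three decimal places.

0.278

|-x⟩ = (|0⟩ - |1⟩)/√2, so ⟨-x|ψ⟩ = (1 - 2i) / (√2·3).
P = |1 - 2i|² / 18 = 5/18.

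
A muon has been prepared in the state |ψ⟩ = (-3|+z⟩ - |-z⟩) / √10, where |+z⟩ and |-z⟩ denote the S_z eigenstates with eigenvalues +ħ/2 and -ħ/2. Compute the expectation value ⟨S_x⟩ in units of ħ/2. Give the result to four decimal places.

⟨σ_x⟩ = 2 Re(a* b)/(|a|²+|b|²) with a = -3, b = -1.
a* b = 3, so ⟨σ_x⟩ = 6/10.
⟨S_x⟩ = (ħ/2)·⟨σ_x⟩.

0.6000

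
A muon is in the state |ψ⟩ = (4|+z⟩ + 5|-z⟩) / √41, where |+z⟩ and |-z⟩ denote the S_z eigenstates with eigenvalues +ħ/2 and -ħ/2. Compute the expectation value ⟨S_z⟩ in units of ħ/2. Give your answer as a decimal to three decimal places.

⟨σ_z⟩ = |a|² - |b|² divided by |a|²+|b|², with a, b the |+z⟩, |-z⟩ amplitudes.
= (16 - 25)/41 = -9/41.
⟨S_z⟩ = (ħ/2)·⟨σ_z⟩.

-0.220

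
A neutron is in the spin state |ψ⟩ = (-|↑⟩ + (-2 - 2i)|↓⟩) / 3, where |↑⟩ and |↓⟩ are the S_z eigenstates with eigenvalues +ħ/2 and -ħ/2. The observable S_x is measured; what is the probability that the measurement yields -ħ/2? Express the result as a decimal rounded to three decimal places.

|-x⟩ = (|↑⟩ - |↓⟩)/√2, so ⟨-x|ψ⟩ = (1 + 2i) / (√2·3).
P = |1 + 2i|² / 18 = 5/18.

0.278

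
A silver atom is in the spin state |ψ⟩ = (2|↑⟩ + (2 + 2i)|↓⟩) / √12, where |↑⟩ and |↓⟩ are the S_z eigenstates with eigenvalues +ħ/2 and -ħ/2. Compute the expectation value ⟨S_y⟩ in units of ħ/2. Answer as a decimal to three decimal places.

0.667

⟨σ_y⟩ = 2 Im(a* b)/(|a|²+|b|²) with a = 2, b = (2 + 2i).
a* b = (4 + 4i), so ⟨σ_y⟩ = 8/12.
⟨S_y⟩ = (ħ/2)·⟨σ_y⟩.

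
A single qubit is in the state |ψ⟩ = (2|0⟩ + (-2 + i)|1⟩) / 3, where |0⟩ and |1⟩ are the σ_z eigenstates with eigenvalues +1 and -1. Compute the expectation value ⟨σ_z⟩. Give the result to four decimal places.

⟨σ_z⟩ = |a|² - |b|² divided by |a|²+|b|², with a, b the |0⟩, |1⟩ amplitudes.
= (4 - 5)/9 = -1/9.

-0.1111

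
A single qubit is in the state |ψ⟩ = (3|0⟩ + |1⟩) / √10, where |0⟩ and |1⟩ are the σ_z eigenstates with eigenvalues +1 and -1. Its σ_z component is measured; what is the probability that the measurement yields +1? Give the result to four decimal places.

The +1 outcome corresponds to |0⟩. Its amplitude in |ψ⟩ is 3/√10.
P = |3|² / 10 = 9/10.

0.9000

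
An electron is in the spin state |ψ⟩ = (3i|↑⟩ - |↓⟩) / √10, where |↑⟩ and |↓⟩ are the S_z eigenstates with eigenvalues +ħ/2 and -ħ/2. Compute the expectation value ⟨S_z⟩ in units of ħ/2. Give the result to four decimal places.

⟨σ_z⟩ = |a|² - |b|² divided by |a|²+|b|², with a, b the |↑⟩, |↓⟩ amplitudes.
= (9 - 1)/10 = 8/10.
⟨S_z⟩ = (ħ/2)·⟨σ_z⟩.

0.8000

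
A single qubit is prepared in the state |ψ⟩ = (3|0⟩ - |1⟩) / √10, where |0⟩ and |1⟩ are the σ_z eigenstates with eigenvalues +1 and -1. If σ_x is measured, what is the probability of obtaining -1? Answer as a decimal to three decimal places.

0.800

|-x⟩ = (|0⟩ - |1⟩)/√2, so ⟨-x|ψ⟩ = (4) / (√2·√10).
P = |4|² / 20 = 16/20.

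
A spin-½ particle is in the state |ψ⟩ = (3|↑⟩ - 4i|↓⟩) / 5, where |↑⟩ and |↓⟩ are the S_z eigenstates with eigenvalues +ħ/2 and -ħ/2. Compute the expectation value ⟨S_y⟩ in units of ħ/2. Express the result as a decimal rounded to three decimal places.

⟨σ_y⟩ = 2 Im(a* b)/(|a|²+|b|²) with a = 3, b = -4i.
a* b = -12i, so ⟨σ_y⟩ = -24/25.
⟨S_y⟩ = (ħ/2)·⟨σ_y⟩.

-0.960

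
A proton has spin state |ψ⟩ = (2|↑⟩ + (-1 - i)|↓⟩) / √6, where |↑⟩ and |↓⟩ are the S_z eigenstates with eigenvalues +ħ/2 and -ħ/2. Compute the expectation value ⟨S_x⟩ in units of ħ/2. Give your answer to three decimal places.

-0.667

⟨σ_x⟩ = 2 Re(a* b)/(|a|²+|b|²) with a = 2, b = (-1 - i).
a* b = (-2 - 2i), so ⟨σ_x⟩ = -4/6.
⟨S_x⟩ = (ħ/2)·⟨σ_x⟩.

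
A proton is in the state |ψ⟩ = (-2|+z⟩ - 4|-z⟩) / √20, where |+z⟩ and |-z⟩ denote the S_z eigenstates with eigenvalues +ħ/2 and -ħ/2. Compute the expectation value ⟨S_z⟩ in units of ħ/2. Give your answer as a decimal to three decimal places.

-0.600

⟨σ_z⟩ = |a|² - |b|² divided by |a|²+|b|², with a, b the |+z⟩, |-z⟩ amplitudes.
= (4 - 16)/20 = -12/20.
⟨S_z⟩ = (ħ/2)·⟨σ_z⟩.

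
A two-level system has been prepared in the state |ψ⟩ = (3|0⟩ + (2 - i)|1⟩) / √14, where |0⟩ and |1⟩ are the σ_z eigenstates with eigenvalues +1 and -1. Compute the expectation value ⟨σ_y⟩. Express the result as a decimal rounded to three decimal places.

-0.429

⟨σ_y⟩ = 2 Im(a* b)/(|a|²+|b|²) with a = 3, b = (2 - i).
a* b = (6 - 3i), so ⟨σ_y⟩ = -6/14.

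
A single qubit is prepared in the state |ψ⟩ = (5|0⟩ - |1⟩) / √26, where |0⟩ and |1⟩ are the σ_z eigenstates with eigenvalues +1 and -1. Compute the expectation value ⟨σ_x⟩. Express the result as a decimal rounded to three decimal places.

⟨σ_x⟩ = 2 Re(a* b)/(|a|²+|b|²) with a = 5, b = -1.
a* b = -5, so ⟨σ_x⟩ = -10/26.

-0.385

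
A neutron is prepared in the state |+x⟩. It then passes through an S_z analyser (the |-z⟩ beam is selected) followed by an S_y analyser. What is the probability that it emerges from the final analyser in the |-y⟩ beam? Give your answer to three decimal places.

First analyser (S_z): from |+x⟩, P(|-z⟩) = 1/2.
After stage 1 the state is |-z⟩; P(|-y⟩) = |⟨-y|-z⟩|² = 1/2.
Joint probability = 1/2 × 1/2 = 0.250.

0.250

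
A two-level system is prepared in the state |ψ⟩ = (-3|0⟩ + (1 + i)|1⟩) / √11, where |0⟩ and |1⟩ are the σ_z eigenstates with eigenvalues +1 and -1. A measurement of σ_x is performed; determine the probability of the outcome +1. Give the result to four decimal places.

|+x⟩ = (|0⟩ + |1⟩)/√2, so ⟨+x|ψ⟩ = (-2 + i) / (√2·√11).
P = |-2 + i|² / 22 = 5/22.

0.2273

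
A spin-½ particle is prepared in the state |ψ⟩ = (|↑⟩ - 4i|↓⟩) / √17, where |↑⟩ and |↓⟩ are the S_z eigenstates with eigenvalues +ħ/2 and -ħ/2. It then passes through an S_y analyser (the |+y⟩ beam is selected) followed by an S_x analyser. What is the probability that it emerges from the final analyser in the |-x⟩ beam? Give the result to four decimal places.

First analyser (S_y): P(|+y⟩) = |⟨+y|ψ⟩|² = 9/34.
After stage 1 the state is |+y⟩; P(|-x⟩) = |⟨-x|+y⟩|² = 1/2.
Joint probability = 9/34 × 1/2 = 0.1324.

0.1324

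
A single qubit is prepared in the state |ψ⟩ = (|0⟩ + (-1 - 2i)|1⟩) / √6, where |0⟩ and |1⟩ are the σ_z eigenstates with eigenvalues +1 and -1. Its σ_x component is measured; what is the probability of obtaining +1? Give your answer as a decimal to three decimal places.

0.333

|+x⟩ = (|0⟩ + |1⟩)/√2, so ⟨+x|ψ⟩ = (-2i) / (√2·√6).
P = |-2i|² / 12 = 4/12.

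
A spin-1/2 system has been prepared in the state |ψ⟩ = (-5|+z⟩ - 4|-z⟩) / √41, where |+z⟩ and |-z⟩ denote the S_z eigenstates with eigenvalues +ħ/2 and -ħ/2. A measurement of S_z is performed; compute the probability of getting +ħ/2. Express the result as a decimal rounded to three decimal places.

The +ħ/2 outcome corresponds to |+z⟩. Its amplitude in |ψ⟩ is -5/√41.
P = |-5|² / 41 = 25/41.

0.610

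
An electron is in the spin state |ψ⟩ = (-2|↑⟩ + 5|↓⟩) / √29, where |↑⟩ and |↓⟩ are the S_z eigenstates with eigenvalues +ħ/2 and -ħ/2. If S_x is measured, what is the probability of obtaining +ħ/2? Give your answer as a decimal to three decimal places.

0.155

|+x⟩ = (|↑⟩ + |↓⟩)/√2, so ⟨+x|ψ⟩ = (3) / (√2·√29).
P = |3|² / 58 = 9/58.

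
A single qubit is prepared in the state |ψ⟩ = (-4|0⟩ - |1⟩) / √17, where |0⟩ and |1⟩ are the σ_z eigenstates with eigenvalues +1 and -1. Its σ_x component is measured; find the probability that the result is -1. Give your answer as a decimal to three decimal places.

|-x⟩ = (|0⟩ - |1⟩)/√2, so ⟨-x|ψ⟩ = (-3) / (√2·√17).
P = |-3|² / 34 = 9/34.

0.265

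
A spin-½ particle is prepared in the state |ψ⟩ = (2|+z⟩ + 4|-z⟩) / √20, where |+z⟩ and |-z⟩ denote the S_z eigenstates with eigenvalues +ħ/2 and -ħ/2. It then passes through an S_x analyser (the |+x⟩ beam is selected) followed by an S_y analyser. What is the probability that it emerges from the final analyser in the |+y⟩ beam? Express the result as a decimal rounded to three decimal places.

First analyser (S_x): P(|+x⟩) = |⟨+x|ψ⟩|² = 36/40.
After stage 1 the state is |+x⟩; P(|+y⟩) = |⟨+y|+x⟩|² = 1/2.
Joint probability = 36/40 × 1/2 = 0.450.

0.450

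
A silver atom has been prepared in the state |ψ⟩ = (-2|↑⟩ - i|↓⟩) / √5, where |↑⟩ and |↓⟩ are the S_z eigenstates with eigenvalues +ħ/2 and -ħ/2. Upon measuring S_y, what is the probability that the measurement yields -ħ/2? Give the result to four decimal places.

|-y⟩ = (|↑⟩ - i|↓⟩)/√2, so ⟨-y|ψ⟩ = (-1) / (√2·√5).
P = |-1|² / 10 = 1/10.

0.1000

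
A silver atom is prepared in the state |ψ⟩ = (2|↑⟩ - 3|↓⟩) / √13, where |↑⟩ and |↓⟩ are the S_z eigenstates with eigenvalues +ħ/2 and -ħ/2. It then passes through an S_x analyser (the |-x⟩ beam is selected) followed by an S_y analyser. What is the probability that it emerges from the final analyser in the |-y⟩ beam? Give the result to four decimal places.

First analyser (S_x): P(|-x⟩) = |⟨-x|ψ⟩|² = 25/26.
After stage 1 the state is |-x⟩; P(|-y⟩) = |⟨-y|-x⟩|² = 1/2.
Joint probability = 25/26 × 1/2 = 0.4808.

0.4808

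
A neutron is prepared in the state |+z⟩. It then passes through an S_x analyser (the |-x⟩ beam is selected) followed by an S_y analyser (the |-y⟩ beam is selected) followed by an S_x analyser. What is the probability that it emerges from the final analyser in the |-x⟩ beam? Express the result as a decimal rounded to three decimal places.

0.125

First analyser (S_x): from |+z⟩, P(|-x⟩) = 1/2.
After stage 1 the state is |-x⟩; P(|-y⟩) = |⟨-y|-x⟩|² = 1/2.
After stage 2 the state is |-y⟩; P(|-x⟩) = |⟨-x|-y⟩|² = 1/2.
Joint probability = 1/2 × 1/2 × 1/2 = 0.125.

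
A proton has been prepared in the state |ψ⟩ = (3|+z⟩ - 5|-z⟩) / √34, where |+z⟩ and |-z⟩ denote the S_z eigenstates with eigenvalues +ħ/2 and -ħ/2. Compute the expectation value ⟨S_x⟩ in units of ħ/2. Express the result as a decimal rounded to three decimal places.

⟨σ_x⟩ = 2 Re(a* b)/(|a|²+|b|²) with a = 3, b = -5.
a* b = -15, so ⟨σ_x⟩ = -30/34.
⟨S_x⟩ = (ħ/2)·⟨σ_x⟩.

-0.882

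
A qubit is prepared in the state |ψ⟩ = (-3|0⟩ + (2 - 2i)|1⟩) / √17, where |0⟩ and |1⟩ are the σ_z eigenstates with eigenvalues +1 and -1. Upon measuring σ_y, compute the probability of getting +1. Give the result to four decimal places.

0.8529

|+y⟩ = (|0⟩ + i|1⟩)/√2, so ⟨+y|ψ⟩ = (-5 - 2i) / (√2·√17).
P = |-5 - 2i|² / 34 = 29/34.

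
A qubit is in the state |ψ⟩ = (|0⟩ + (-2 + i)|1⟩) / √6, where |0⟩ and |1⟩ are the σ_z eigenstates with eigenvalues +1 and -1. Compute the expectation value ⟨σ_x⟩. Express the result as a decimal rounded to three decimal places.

-0.667

⟨σ_x⟩ = 2 Re(a* b)/(|a|²+|b|²) with a = 1, b = (-2 + i).
a* b = (-2 + i), so ⟨σ_x⟩ = -4/6.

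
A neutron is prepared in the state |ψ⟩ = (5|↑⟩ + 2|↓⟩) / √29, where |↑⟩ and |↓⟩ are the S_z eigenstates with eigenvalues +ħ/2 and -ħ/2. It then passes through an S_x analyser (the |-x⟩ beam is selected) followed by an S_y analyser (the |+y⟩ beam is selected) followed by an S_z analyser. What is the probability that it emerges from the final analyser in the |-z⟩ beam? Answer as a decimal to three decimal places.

0.039

First analyser (S_x): P(|-x⟩) = |⟨-x|ψ⟩|² = 9/58.
After stage 1 the state is |-x⟩; P(|+y⟩) = |⟨+y|-x⟩|² = 1/2.
After stage 2 the state is |+y⟩; P(|-z⟩) = |⟨-z|+y⟩|² = 1/2.
Joint probability = 9/58 × 1/2 × 1/2 = 0.039.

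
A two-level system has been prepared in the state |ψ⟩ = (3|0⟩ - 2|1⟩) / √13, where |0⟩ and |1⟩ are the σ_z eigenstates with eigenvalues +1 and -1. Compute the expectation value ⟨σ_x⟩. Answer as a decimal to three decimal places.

⟨σ_x⟩ = 2 Re(a* b)/(|a|²+|b|²) with a = 3, b = -2.
a* b = -6, so ⟨σ_x⟩ = -12/13.

-0.923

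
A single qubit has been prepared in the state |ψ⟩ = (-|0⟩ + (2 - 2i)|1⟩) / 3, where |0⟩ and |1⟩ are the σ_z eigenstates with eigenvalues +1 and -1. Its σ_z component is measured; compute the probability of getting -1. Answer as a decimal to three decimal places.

0.889

The -1 outcome corresponds to |1⟩. Its amplitude in |ψ⟩ is (2 - 2i)/3.
P = |2 - 2i|² / 9 = 8/9.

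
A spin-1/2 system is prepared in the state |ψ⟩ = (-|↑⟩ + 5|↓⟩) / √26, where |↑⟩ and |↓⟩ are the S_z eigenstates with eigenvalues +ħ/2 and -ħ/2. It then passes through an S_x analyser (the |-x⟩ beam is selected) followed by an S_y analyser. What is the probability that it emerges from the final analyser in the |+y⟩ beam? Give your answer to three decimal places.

0.346

First analyser (S_x): P(|-x⟩) = |⟨-x|ψ⟩|² = 36/52.
After stage 1 the state is |-x⟩; P(|+y⟩) = |⟨+y|-x⟩|² = 1/2.
Joint probability = 36/52 × 1/2 = 0.346.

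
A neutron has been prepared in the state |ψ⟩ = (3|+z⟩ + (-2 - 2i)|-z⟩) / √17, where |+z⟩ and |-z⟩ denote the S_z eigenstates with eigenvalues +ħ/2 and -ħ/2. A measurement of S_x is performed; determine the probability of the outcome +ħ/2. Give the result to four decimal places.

|+x⟩ = (|+z⟩ + |-z⟩)/√2, so ⟨+x|ψ⟩ = (1 - 2i) / (√2·√17).
P = |1 - 2i|² / 34 = 5/34.

0.1471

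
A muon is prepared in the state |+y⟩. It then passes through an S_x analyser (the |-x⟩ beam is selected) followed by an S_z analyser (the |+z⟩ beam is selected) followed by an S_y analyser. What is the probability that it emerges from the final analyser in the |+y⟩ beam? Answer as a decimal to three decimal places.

0.125

First analyser (S_x): from |+y⟩, P(|-x⟩) = 1/2.
After stage 1 the state is |-x⟩; P(|+z⟩) = |⟨+z|-x⟩|² = 1/2.
After stage 2 the state is |+z⟩; P(|+y⟩) = |⟨+y|+z⟩|² = 1/2.
Joint probability = 1/2 × 1/2 × 1/2 = 0.125.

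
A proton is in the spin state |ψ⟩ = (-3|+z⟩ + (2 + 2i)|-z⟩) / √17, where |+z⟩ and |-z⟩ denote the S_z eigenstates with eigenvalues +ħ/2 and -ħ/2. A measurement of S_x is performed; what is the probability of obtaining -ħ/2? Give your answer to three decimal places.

|-x⟩ = (|+z⟩ - |-z⟩)/√2, so ⟨-x|ψ⟩ = (-5 - 2i) / (√2·√17).
P = |-5 - 2i|² / 34 = 29/34.

0.853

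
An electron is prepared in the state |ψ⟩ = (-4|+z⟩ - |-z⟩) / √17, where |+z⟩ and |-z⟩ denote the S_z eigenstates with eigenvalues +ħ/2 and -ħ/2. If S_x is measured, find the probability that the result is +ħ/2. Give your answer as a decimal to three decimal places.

|+x⟩ = (|+z⟩ + |-z⟩)/√2, so ⟨+x|ψ⟩ = (-5) / (√2·√17).
P = |-5|² / 34 = 25/34.

0.735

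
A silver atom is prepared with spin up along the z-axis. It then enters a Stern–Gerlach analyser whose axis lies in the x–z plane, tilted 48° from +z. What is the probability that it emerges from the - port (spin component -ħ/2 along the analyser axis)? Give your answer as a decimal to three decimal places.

0.165

For spin-½, the probability of finding spin-up along an axis at angle θ to the initial spin direction is cos²(θ/2); spin-down is sin²(θ/2).
θ = 48°, so P = sin²(24°) ≈ 0.165.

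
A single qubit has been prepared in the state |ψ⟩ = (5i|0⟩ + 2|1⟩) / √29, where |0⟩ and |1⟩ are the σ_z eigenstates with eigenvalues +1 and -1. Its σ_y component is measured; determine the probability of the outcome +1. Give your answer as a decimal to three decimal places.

|+y⟩ = (|0⟩ + i|1⟩)/√2, so ⟨+y|ψ⟩ = (3i) / (√2·√29).
P = |3i|² / 58 = 9/58.

0.155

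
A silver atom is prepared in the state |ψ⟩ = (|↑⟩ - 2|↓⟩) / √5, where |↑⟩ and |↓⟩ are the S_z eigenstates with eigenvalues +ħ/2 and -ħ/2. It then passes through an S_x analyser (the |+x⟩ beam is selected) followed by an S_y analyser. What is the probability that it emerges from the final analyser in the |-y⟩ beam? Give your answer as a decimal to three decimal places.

First analyser (S_x): P(|+x⟩) = |⟨+x|ψ⟩|² = 1/10.
After stage 1 the state is |+x⟩; P(|-y⟩) = |⟨-y|+x⟩|² = 1/2.
Joint probability = 1/10 × 1/2 = 0.050.

0.050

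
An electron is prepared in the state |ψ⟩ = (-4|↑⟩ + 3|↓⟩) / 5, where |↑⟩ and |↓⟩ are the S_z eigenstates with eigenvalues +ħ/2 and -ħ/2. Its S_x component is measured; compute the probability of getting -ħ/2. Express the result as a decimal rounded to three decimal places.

|-x⟩ = (|↑⟩ - |↓⟩)/√2, so ⟨-x|ψ⟩ = (-7) / (√2·5).
P = |-7|² / 50 = 49/50.

0.980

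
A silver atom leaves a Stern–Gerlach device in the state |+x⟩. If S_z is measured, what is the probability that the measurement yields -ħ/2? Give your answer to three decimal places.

0.500

In the S_z basis, |+x⟩ = (|↑⟩ + |↓⟩)/√2 and |-z⟩ = |↓⟩.
|⟨-z|+x⟩|² = 1/2.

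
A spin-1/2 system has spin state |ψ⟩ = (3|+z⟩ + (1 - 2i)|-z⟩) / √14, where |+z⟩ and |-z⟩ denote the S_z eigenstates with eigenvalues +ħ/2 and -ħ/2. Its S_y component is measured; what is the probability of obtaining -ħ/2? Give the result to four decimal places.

|-y⟩ = (|+z⟩ - i|-z⟩)/√2, so ⟨-y|ψ⟩ = (5 + i) / (√2·√14).
P = |5 + i|² / 28 = 26/28.

0.9286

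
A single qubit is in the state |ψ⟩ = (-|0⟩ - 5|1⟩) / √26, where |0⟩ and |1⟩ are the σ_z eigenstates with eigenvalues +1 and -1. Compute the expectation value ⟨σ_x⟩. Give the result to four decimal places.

⟨σ_x⟩ = 2 Re(a* b)/(|a|²+|b|²) with a = -1, b = -5.
a* b = 5, so ⟨σ_x⟩ = 10/26.

0.3846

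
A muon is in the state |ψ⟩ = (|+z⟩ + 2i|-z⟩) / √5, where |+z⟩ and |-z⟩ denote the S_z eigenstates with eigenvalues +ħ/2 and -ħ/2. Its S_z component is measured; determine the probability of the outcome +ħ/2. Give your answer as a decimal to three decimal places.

0.200

The +ħ/2 outcome corresponds to |+z⟩. Its amplitude in |ψ⟩ is 1/√5.
P = |1|² / 5 = 1/5.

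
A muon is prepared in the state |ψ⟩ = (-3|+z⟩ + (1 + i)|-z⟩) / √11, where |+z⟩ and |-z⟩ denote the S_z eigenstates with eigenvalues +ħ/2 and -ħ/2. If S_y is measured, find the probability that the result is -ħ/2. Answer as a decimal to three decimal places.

0.773

|-y⟩ = (|+z⟩ - i|-z⟩)/√2, so ⟨-y|ψ⟩ = (-4 + i) / (√2·√11).
P = |-4 + i|² / 22 = 17/22.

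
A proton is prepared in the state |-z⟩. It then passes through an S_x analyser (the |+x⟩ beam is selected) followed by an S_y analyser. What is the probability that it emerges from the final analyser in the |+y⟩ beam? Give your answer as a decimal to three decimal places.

First analyser (S_x): from |-z⟩, P(|+x⟩) = 1/2.
After stage 1 the state is |+x⟩; P(|+y⟩) = |⟨+y|+x⟩|² = 1/2.
Joint probability = 1/2 × 1/2 = 0.250.

0.250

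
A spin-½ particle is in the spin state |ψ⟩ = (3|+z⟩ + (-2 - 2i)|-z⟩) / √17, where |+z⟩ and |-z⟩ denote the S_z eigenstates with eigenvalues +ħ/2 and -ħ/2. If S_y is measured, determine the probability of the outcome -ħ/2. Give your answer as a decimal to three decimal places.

0.853

|-y⟩ = (|+z⟩ - i|-z⟩)/√2, so ⟨-y|ψ⟩ = (5 - 2i) / (√2·√17).
P = |5 - 2i|² / 34 = 29/34.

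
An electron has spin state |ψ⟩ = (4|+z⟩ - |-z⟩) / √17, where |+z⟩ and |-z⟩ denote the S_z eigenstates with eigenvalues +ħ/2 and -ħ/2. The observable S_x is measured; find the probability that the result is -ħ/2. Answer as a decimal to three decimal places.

|-x⟩ = (|+z⟩ - |-z⟩)/√2, so ⟨-x|ψ⟩ = (5) / (√2·√17).
P = |5|² / 34 = 25/34.

0.735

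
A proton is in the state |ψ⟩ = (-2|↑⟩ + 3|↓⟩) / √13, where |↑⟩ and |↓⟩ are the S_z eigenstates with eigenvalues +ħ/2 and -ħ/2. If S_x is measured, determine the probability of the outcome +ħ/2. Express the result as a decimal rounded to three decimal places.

|+x⟩ = (|↑⟩ + |↓⟩)/√2, so ⟨+x|ψ⟩ = (1) / (√2·√13).
P = |1|² / 26 = 1/26.

0.038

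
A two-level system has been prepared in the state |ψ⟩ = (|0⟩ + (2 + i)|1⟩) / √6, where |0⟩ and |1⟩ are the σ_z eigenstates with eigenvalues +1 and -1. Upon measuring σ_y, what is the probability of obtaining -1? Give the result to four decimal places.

0.3333

|-y⟩ = (|0⟩ - i|1⟩)/√2, so ⟨-y|ψ⟩ = (2i) / (√2·√6).
P = |2i|² / 12 = 4/12.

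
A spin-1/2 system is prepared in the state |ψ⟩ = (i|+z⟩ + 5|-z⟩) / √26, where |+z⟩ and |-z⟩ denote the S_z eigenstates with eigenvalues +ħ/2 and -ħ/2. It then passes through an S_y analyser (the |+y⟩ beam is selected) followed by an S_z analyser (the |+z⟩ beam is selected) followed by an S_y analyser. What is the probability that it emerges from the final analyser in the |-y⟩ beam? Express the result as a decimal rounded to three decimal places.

0.077

First analyser (S_y): P(|+y⟩) = |⟨+y|ψ⟩|² = 16/52.
After stage 1 the state is |+y⟩; P(|+z⟩) = |⟨+z|+y⟩|² = 1/2.
After stage 2 the state is |+z⟩; P(|-y⟩) = |⟨-y|+z⟩|² = 1/2.
Joint probability = 16/52 × 1/2 × 1/2 = 0.077.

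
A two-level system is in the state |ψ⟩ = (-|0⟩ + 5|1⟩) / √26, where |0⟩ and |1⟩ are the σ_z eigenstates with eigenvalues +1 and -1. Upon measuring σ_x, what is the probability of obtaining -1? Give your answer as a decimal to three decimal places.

|-x⟩ = (|0⟩ - |1⟩)/√2, so ⟨-x|ψ⟩ = (-6) / (√2·√26).
P = |-6|² / 52 = 36/52.

0.692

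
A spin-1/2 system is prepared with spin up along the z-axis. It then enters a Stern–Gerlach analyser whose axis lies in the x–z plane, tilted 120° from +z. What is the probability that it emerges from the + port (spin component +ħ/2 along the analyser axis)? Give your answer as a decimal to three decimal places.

0.250

For spin-½, the probability of finding spin-up along an axis at angle θ to the initial spin direction is cos²(θ/2); spin-down is sin²(θ/2).
θ = 120°, so P = cos²(60°) ≈ 0.250.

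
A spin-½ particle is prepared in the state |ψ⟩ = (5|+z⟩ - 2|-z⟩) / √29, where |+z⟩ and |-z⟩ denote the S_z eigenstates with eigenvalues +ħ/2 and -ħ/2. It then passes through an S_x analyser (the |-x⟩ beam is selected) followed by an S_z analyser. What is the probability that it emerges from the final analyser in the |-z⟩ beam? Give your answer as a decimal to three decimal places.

First analyser (S_x): P(|-x⟩) = |⟨-x|ψ⟩|² = 49/58.
After stage 1 the state is |-x⟩; P(|-z⟩) = |⟨-z|-x⟩|² = 1/2.
Joint probability = 49/58 × 1/2 = 0.422.

0.422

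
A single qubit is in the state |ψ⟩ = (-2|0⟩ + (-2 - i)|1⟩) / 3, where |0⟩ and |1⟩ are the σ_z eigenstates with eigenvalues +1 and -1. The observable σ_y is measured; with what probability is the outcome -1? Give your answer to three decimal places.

|-y⟩ = (|0⟩ - i|1⟩)/√2, so ⟨-y|ψ⟩ = (-1 - 2i) / (√2·3).
P = |-1 - 2i|² / 18 = 5/18.

0.278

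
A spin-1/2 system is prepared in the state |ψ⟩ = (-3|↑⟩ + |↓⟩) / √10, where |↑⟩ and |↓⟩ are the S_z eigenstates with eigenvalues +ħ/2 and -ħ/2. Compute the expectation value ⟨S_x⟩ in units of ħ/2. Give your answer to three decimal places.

⟨σ_x⟩ = 2 Re(a* b)/(|a|²+|b|²) with a = -3, b = 1.
a* b = -3, so ⟨σ_x⟩ = -6/10.
⟨S_x⟩ = (ħ/2)·⟨σ_x⟩.

-0.600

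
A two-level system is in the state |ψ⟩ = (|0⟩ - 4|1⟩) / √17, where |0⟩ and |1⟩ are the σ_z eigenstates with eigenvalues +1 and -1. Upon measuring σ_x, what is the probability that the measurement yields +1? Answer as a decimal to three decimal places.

0.265

|+x⟩ = (|0⟩ + |1⟩)/√2, so ⟨+x|ψ⟩ = (-3) / (√2·√17).
P = |-3|² / 34 = 9/34.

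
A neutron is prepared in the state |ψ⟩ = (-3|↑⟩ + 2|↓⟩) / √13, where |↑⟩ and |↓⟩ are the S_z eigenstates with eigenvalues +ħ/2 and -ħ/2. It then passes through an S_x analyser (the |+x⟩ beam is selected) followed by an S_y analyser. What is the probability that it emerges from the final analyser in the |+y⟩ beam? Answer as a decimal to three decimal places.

0.019

First analyser (S_x): P(|+x⟩) = |⟨+x|ψ⟩|² = 1/26.
After stage 1 the state is |+x⟩; P(|+y⟩) = |⟨+y|+x⟩|² = 1/2.
Joint probability = 1/26 × 1/2 = 0.019.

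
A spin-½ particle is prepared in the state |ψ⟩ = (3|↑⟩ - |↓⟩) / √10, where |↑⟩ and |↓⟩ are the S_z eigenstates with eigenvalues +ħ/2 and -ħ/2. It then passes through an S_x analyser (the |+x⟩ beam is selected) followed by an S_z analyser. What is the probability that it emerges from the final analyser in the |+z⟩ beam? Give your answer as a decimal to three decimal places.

First analyser (S_x): P(|+x⟩) = |⟨+x|ψ⟩|² = 4/20.
After stage 1 the state is |+x⟩; P(|+z⟩) = |⟨+z|+x⟩|² = 1/2.
Joint probability = 4/20 × 1/2 = 0.100.

0.100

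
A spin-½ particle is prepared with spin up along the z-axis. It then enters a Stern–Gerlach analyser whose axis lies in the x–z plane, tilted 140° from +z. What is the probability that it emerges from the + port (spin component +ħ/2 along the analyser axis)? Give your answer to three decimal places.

0.117

For spin-½, the probability of finding spin-up along an axis at angle θ to the initial spin direction is cos²(θ/2); spin-down is sin²(θ/2).
θ = 140°, so P = cos²(70°) ≈ 0.117.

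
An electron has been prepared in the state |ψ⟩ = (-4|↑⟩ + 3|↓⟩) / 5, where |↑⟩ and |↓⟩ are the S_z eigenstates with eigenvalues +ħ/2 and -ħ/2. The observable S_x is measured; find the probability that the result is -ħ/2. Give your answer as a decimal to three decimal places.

|-x⟩ = (|↑⟩ - |↓⟩)/√2, so ⟨-x|ψ⟩ = (-7) / (√2·5).
P = |-7|² / 50 = 49/50.

0.980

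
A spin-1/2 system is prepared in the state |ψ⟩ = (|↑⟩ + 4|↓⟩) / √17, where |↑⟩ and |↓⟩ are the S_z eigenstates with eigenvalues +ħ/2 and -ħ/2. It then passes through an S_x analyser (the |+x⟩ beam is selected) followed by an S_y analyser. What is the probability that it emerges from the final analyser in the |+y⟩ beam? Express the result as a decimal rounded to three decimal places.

First analyser (S_x): P(|+x⟩) = |⟨+x|ψ⟩|² = 25/34.
After stage 1 the state is |+x⟩; P(|+y⟩) = |⟨+y|+x⟩|² = 1/2.
Joint probability = 25/34 × 1/2 = 0.368.

0.368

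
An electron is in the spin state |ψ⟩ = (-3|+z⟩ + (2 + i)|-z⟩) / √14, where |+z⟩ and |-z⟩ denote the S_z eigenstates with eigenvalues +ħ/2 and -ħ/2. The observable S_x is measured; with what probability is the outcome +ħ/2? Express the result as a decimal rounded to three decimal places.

|+x⟩ = (|+z⟩ + |-z⟩)/√2, so ⟨+x|ψ⟩ = (-1 + i) / (√2·√14).
P = |-1 + i|² / 28 = 2/28.

0.071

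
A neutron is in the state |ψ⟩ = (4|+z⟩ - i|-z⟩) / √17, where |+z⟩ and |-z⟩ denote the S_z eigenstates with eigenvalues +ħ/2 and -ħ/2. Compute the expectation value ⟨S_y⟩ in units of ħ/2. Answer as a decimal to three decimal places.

-0.471

⟨σ_y⟩ = 2 Im(a* b)/(|a|²+|b|²) with a = 4, b = -i.
a* b = -4i, so ⟨σ_y⟩ = -8/17.
⟨S_y⟩ = (ħ/2)·⟨σ_y⟩.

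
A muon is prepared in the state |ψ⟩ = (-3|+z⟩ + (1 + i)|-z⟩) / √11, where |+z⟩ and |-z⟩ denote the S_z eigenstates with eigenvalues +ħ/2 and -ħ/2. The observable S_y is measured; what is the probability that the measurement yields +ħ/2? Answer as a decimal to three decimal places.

0.227

|+y⟩ = (|+z⟩ + i|-z⟩)/√2, so ⟨+y|ψ⟩ = (-2 - i) / (√2·√11).
P = |-2 - i|² / 22 = 5/22.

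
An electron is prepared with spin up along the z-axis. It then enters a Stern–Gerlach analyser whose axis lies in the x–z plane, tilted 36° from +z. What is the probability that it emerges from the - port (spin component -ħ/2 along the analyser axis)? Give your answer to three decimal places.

0.095

For spin-½, the probability of finding spin-up along an axis at angle θ to the initial spin direction is cos²(θ/2); spin-down is sin²(θ/2).
θ = 36°, so P = sin²(18°) ≈ 0.095.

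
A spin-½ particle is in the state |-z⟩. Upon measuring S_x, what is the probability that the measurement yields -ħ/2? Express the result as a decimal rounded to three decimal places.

0.500

In the S_z basis, |-z⟩ = |↓⟩ and |-x⟩ = (|↑⟩ - |↓⟩)/√2.
|⟨-x|-z⟩|² = 1/2.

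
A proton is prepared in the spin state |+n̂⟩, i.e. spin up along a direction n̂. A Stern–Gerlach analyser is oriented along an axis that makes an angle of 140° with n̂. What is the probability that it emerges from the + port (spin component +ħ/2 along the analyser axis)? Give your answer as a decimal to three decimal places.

For spin-½, the probability of finding spin-up along an axis at angle θ to the initial spin direction is cos²(θ/2); spin-down is sin²(θ/2).
θ = 140°, so P = cos²(70°) ≈ 0.117.

0.117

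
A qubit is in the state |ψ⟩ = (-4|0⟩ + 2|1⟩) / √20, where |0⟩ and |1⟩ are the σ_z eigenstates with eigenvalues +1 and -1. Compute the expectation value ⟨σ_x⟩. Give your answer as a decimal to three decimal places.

-0.800

⟨σ_x⟩ = 2 Re(a* b)/(|a|²+|b|²) with a = -4, b = 2.
a* b = -8, so ⟨σ_x⟩ = -16/20.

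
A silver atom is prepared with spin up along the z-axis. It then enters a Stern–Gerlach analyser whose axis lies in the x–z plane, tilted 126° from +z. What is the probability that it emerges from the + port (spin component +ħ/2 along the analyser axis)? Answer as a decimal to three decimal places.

For spin-½, the probability of finding spin-up along an axis at angle θ to the initial spin direction is cos²(θ/2); spin-down is sin²(θ/2).
θ = 126°, so P = cos²(63°) ≈ 0.206.

0.206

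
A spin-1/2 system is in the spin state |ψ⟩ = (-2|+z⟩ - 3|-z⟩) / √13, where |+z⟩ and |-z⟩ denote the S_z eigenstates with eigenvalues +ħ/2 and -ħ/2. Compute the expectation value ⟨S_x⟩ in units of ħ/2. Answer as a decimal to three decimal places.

⟨σ_x⟩ = 2 Re(a* b)/(|a|²+|b|²) with a = -2, b = -3.
a* b = 6, so ⟨σ_x⟩ = 12/13.
⟨S_x⟩ = (ħ/2)·⟨σ_x⟩.

0.923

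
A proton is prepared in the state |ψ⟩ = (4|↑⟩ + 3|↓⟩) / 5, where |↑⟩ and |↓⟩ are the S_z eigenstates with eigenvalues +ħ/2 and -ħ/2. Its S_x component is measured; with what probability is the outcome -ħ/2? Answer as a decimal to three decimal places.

0.020

|-x⟩ = (|↑⟩ - |↓⟩)/√2, so ⟨-x|ψ⟩ = (1) / (√2·5).
P = |1|² / 50 = 1/50.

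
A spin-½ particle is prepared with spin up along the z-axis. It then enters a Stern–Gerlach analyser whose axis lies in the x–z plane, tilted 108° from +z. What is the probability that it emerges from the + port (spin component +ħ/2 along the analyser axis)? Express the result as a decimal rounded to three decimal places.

For spin-½, the probability of finding spin-up along an axis at angle θ to the initial spin direction is cos²(θ/2); spin-down is sin²(θ/2).
θ = 108°, so P = cos²(54°) ≈ 0.345.

0.345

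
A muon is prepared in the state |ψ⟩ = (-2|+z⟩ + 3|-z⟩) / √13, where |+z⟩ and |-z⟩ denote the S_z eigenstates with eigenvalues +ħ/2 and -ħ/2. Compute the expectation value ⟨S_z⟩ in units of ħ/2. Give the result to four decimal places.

-0.3846

⟨σ_z⟩ = |a|² - |b|² divided by |a|²+|b|², with a, b the |+z⟩, |-z⟩ amplitudes.
= (4 - 9)/13 = -5/13.
⟨S_z⟩ = (ħ/2)·⟨σ_z⟩.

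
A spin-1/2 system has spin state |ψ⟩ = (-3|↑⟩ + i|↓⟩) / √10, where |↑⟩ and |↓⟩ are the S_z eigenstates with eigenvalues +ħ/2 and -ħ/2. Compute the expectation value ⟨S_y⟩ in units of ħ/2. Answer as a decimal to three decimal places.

⟨σ_y⟩ = 2 Im(a* b)/(|a|²+|b|²) with a = -3, b = i.
a* b = -3i, so ⟨σ_y⟩ = -6/10.
⟨S_y⟩ = (ħ/2)·⟨σ_y⟩.

-0.600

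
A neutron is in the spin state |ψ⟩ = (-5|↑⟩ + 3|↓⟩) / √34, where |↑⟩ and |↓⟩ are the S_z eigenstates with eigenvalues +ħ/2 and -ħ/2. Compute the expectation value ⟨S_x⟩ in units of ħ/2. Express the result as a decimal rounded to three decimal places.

-0.882

⟨σ_x⟩ = 2 Re(a* b)/(|a|²+|b|²) with a = -5, b = 3.
a* b = -15, so ⟨σ_x⟩ = -30/34.
⟨S_x⟩ = (ħ/2)·⟨σ_x⟩.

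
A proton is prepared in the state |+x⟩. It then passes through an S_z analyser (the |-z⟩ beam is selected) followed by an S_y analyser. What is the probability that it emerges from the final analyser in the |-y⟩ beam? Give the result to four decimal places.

0.2500

First analyser (S_z): from |+x⟩, P(|-z⟩) = 1/2.
After stage 1 the state is |-z⟩; P(|-y⟩) = |⟨-y|-z⟩|² = 1/2.
Joint probability = 1/2 × 1/2 = 0.2500.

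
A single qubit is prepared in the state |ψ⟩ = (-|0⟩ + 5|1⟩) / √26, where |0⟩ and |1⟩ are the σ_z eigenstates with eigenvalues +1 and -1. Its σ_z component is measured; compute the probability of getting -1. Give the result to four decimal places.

0.9615

The -1 outcome corresponds to |1⟩. Its amplitude in |ψ⟩ is 5/√26.
P = |5|² / 26 = 25/26.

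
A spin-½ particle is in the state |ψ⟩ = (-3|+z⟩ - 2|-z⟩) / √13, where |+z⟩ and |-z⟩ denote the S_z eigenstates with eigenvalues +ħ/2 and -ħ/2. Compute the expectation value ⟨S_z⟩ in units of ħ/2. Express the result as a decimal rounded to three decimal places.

0.385

⟨σ_z⟩ = |a|² - |b|² divided by |a|²+|b|², with a, b the |+z⟩, |-z⟩ amplitudes.
= (9 - 4)/13 = 5/13.
⟨S_z⟩ = (ħ/2)·⟨σ_z⟩.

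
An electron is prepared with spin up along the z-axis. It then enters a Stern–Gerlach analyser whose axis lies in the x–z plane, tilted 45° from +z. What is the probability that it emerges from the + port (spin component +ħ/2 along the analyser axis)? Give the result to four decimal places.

For spin-½, the probability of finding spin-up along an axis at angle θ to the initial spin direction is cos²(θ/2); spin-down is sin²(θ/2).
θ = 45°, so P = cos²(22.5°) ≈ 0.8536.

0.8536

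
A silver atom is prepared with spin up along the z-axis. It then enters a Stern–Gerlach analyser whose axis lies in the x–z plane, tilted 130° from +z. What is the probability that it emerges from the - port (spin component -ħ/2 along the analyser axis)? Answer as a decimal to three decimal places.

For spin-½, the probability of finding spin-up along an axis at angle θ to the initial spin direction is cos²(θ/2); spin-down is sin²(θ/2).
θ = 130°, so P = sin²(65°) ≈ 0.821.

0.821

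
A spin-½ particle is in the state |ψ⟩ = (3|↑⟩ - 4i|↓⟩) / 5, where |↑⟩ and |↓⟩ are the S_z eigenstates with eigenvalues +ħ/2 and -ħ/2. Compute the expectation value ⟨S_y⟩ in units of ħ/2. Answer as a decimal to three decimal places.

⟨σ_y⟩ = 2 Im(a* b)/(|a|²+|b|²) with a = 3, b = -4i.
a* b = -12i, so ⟨σ_y⟩ = -24/25.
⟨S_y⟩ = (ħ/2)·⟨σ_y⟩.

-0.960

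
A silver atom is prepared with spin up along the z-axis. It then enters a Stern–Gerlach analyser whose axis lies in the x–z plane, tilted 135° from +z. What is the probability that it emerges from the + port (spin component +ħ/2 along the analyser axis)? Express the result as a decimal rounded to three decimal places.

0.146

For spin-½, the probability of finding spin-up along an axis at angle θ to the initial spin direction is cos²(θ/2); spin-down is sin²(θ/2).
θ = 135°, so P = cos²(67.5°) ≈ 0.146.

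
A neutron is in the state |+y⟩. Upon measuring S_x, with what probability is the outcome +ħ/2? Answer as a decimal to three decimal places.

In the S_z basis, |+y⟩ = (|↑⟩ + i|↓⟩)/√2 and |+x⟩ = (|↑⟩ + |↓⟩)/√2.
|⟨+x|+y⟩|² = 1/2.

0.500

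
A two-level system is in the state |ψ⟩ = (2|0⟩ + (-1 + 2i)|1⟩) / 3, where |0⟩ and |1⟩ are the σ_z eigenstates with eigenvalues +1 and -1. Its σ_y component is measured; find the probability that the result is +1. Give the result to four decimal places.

0.9444

|+y⟩ = (|0⟩ + i|1⟩)/√2, so ⟨+y|ψ⟩ = (4 + i) / (√2·3).
P = |4 + i|² / 18 = 17/18.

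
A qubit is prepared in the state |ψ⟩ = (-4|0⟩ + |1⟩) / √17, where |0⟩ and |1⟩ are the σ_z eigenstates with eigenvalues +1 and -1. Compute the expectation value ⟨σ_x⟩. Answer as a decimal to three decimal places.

⟨σ_x⟩ = 2 Re(a* b)/(|a|²+|b|²) with a = -4, b = 1.
a* b = -4, so ⟨σ_x⟩ = -8/17.

-0.471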